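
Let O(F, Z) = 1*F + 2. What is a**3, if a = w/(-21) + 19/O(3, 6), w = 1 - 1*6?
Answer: 76225024/1157625 ≈ 65.846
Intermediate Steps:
w = -5 (w = 1 - 6 = -5)
O(F, Z) = 2 + F (O(F, Z) = F + 2 = 2 + F)
a = 424/105 (a = -5/(-21) + 19/(2 + 3) = -5*(-1/21) + 19/5 = 5/21 + 19*(1/5) = 5/21 + 19/5 = 424/105 ≈ 4.0381)
a**3 = (424/105)**3 = 76225024/1157625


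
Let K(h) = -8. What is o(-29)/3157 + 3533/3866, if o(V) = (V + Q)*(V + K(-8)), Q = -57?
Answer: 23455293/12204962 ≈ 1.9218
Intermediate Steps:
o(V) = (-57 + V)*(-8 + V) (o(V) = (V - 57)*(V - 8) = (-57 + V)*(-8 + V))
o(-29)/3157 + 3533/3866 = (456 + (-29)² - 65*(-29))/3157 + 3533/3866 = (456 + 841 + 1885)*(1/3157) + 3533*(1/3866) = 3182*(1/3157) + 3533/3866 = 3182/3157 + 3533/3866 = 23455293/12204962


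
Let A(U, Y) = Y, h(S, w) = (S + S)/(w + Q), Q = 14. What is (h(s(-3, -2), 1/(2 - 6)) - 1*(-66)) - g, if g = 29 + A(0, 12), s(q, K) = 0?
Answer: 25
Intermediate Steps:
h(S, w) = 2*S/(14 + w) (h(S, w) = (S + S)/(w + 14) = (2*S)/(14 + w) = 2*S/(14 + w))
g = 41 (g = 29 + 12 = 41)
(h(s(-3, -2), 1/(2 - 6)) - 1*(-66)) - g = (2*0/(14 + 1/(2 - 6)) - 1*(-66)) - 1*41 = (2*0/(14 + 1/(-4)) + 66) - 41 = (2*0/(14 - ¼) + 66) - 41 = (2*0/(55/4) + 66) - 41 = (2*0*(4/55) + 66) - 41 = (0 + 66) - 41 = 66 - 41 = 25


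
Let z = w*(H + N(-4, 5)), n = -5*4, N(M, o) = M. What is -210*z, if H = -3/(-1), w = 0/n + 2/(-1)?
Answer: -420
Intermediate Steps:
n = -20
w = -2 (w = 0/(-20) + 2/(-1) = 0*(-1/20) + 2*(-1) = 0 - 2 = -2)
H = 3 (H = -3*(-1) = 3)
z = 2 (z = -2*(3 - 4) = -2*(-1) = 2)
-210*z = -210*2 = -420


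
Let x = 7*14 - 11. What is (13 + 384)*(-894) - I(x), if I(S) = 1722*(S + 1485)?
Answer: -3061902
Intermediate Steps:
x = 87 (x = 98 - 11 = 87)
I(S) = 2557170 + 1722*S (I(S) = 1722*(1485 + S) = 2557170 + 1722*S)
(13 + 384)*(-894) - I(x) = (13 + 384)*(-894) - (2557170 + 1722*87) = 397*(-894) - (2557170 + 149814) = -354918 - 1*2706984 = -354918 - 2706984 = -3061902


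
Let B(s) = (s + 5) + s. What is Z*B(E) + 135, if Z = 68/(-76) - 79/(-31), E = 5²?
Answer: 133085/589 ≈ 225.95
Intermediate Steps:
E = 25
Z = 974/589 (Z = 68*(-1/76) - 79*(-1/31) = -17/19 + 79/31 = 974/589 ≈ 1.6537)
B(s) = 5 + 2*s (B(s) = (5 + s) + s = 5 + 2*s)
Z*B(E) + 135 = 974*(5 + 2*25)/589 + 135 = 974*(5 + 50)/589 + 135 = (974/589)*55 + 135 = 53570/589 + 135 = 133085/589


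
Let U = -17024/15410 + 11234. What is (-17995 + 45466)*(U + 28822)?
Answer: 8478181553928/7705 ≈ 1.1003e+9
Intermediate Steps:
U = 86549458/7705 (U = -17024*1/15410 + 11234 = -8512/7705 + 11234 = 86549458/7705 ≈ 11233.)
(-17995 + 45466)*(U + 28822) = (-17995 + 45466)*(86549458/7705 + 28822) = 27471*(308622968/7705) = 8478181553928/7705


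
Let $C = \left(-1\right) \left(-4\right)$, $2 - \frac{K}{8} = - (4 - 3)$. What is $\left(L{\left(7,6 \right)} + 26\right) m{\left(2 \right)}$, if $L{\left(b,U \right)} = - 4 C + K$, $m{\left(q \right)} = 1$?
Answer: $34$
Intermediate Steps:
$K = 24$ ($K = 16 - 8 \left(- (4 - 3)\right) = 16 - 8 \left(\left(-1\right) 1\right) = 16 - -8 = 16 + 8 = 24$)
$C = 4$
$L{\left(b,U \right)} = 8$ ($L{\left(b,U \right)} = \left(-4\right) 4 + 24 = -16 + 24 = 8$)
$\left(L{\left(7,6 \right)} + 26\right) m{\left(2 \right)} = \left(8 + 26\right) 1 = 34 \cdot 1 = 34$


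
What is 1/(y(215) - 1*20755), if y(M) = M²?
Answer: 1/25470 ≈ 3.9262e-5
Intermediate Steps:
1/(y(215) - 1*20755) = 1/(215² - 1*20755) = 1/(46225 - 20755) = 1/25470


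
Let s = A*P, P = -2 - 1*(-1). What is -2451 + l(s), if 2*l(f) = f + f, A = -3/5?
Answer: -12252/5 ≈ -2450.4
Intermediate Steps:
A = -3/5 (A = -3*1/5 = -3/5 ≈ -0.60000)
P = -1 (P = -2 + 1 = -1)
s = 3/5 (s = -3/5*(-1) = 3/5 ≈ 0.60000)
l(f) = f (l(f) = (f + f)/2 = (2*f)/2 = f)
-2451 + l(s) = -2451 + 3/5 = -12252/5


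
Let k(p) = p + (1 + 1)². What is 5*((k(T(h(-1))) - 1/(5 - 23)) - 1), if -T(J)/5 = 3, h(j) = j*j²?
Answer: -1075/18 ≈ -59.722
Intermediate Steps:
h(j) = j³
T(J) = -15 (T(J) = -5*3 = -15)
k(p) = 4 + p (k(p) = p + 2² = p + 4 = 4 + p)
5*((k(T(h(-1))) - 1/(5 - 23)) - 1) = 5*(((4 - 15) - 1/(5 - 23)) - 1) = 5*((-11 - 1/(-18)) - 1) = 5*((-11 - 1*(-1/18)) - 1) = 5*((-11 + 1/18) - 1) = 5*(-197/18 - 1) = 5*(-215/18) = -1075/18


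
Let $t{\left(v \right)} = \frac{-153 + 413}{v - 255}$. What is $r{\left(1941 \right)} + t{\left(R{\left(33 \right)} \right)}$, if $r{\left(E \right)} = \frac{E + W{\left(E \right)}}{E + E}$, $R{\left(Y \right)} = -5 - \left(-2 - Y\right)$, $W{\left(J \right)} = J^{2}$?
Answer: $\frac{43643}{45} \approx 969.84$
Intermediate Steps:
$R{\left(Y \right)} = -3 + Y$ ($R{\left(Y \right)} = -5 + \left(2 + Y\right) = -3 + Y$)
$t{\left(v \right)} = \frac{260}{-255 + v}$
$r{\left(E \right)} = \frac{E + E^{2}}{2 E}$ ($r{\left(E \right)} = \frac{E + E^{2}}{E + E} = \frac{E + E^{2}}{2 E}$)
$r{\left(1941 \right)} + t{\left(R{\left(33 \right)} \right)} = \left(\frac{1}{2} + \frac{1}{2} \cdot 1941\right) + \frac{260}{-255 + \left(-3 + 33\right)} = \left(\frac{1}{2} + \frac{1941}{2}\right) + \frac{260}{-255 + 30} = 971 + \frac{260}{-225} = 971 + 260 \left(- \frac{1}{225}\right) = 971 - \frac{52}{45} = \frac{43643}{45}$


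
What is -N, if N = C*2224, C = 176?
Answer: -391424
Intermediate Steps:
N = 391424 (N = 176*2224 = 391424)
-N = -1*391424 = -391424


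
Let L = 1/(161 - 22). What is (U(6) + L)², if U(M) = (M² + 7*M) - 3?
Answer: 108701476/19321 ≈ 5626.1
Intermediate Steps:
U(M) = -3 + M² + 7*M
L = 1/139 ≈ 0.0071942
(U(6) + L)² = ((-3 + 6² + 7*6) + 1/139)² = ((-3 + 36 + 42) + 1/139)² = (75 + 1/139)² = (10426/139)² = 108701476/19321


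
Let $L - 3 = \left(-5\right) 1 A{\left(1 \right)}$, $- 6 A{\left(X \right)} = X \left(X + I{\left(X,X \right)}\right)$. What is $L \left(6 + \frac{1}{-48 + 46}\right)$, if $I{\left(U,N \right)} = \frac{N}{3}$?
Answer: $\frac{407}{18} \approx 22.611$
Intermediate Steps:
$I{\left(U,N \right)} = \frac{N}{3}$ ($I{\left(U,N \right)} = N \frac{1}{3} = \frac{N}{3}$)
$A{\left(X \right)} = - \frac{2 X^{2}}{9}$ ($A{\left(X \right)} = - \frac{X \left(X + \frac{X}{3}\right)}{6} = - \frac{X \frac{4 X}{3}}{6} = - \frac{\frac{4}{3} X^{2}}{6} = - \frac{2 X^{2}}{9}$)
$L = \frac{37}{9}$ ($L = 3 + \left(-5\right) 1 \left(- \frac{2 \cdot 1^{2}}{9}\right) = 3 - 5 \left(\left(- \frac{2}{9}\right) 1\right) = 3 - - \frac{10}{9} = 3 + \frac{10}{9} = \frac{37}{9} \approx 4.1111$)
$L \left(6 + \frac{1}{-48 + 46}\right) = \frac{37 \left(6 + \frac{1}{-48 + 46}\right)}{9} = \frac{37 \left(6 + \frac{1}{-2}\right)}{9} = \frac{37 \left(6 - \frac{1}{2}\right)}{9} = \frac{37}{9} \cdot \frac{11}{2} = \frac{407}{18}$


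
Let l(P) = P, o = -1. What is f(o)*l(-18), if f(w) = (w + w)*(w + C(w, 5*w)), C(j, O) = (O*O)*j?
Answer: -936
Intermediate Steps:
C(j, O) = j*O**2 (C(j, O) = O**2*j = j*O**2)
f(w) = 2*w*(w + 25*w**3) (f(w) = (w + w)*(w + w*(5*w)**2) = (2*w)*(w + w*(25*w**2)) = (2*w)*(w + 25*w**3) = 2*w*(w + 25*w**3))
f(o)*l(-18) = ((-1)**2*(2 + 50*(-1)**2))*(-18) = (1*(2 + 50*1))*(-18) = (1*(2 + 50))*(-18) = (1*52)*(-18) = 52*(-18) = -936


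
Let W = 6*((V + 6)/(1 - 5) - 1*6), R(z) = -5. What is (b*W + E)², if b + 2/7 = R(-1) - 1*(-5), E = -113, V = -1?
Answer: 495616/49 ≈ 10115.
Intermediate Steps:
W = -87/2 (W = 6*((-1 + 6)/(1 - 5) - 1*6) = 6*(5/(-4) - 6) = 6*(5*(-¼) - 6) = 6*(-5/4 - 6) = 6*(-29/4) = -87/2 ≈ -43.500)
b = -2/7 (b = -2/7 + (-5 - 1*(-5)) = -2/7 + (-5 + 5) = -2/7 + 0 = -2/7 ≈ -0.28571)
(b*W + E)² = (-2/7*(-87/2) - 113)² = (87/7 - 113)² = (-704/7)² = 495616/49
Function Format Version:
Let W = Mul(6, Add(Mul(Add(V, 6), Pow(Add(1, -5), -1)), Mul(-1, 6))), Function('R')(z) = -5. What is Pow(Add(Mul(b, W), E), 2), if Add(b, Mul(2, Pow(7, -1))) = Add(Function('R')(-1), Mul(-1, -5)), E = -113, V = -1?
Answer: Rational(495616, 49) ≈ 10115.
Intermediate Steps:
W = Rational(-87, 2) (W = Mul(6, Add(Mul(Add(-1, 6), Pow(Add(1, -5), -1)), Mul(-1, 6))) = Mul(6, Add(Mul(5, Pow(-4, -1)), -6)) = Mul(6, Add(Mul(5, Rational(-1, 4)), -6)) = Mul(6, Add(Rational(-5, 4), -6)) = Mul(6, Rational(-29, 4)) = Rational(-87, 2) ≈ -43.500)
b = Rational(-2, 7) (b = Add(Rational(-2, 7), Add(-5, Mul(-1, -5))) = Add(Rational(-2, 7), Add(-5, 5)) = Add(Rational(-2, 7), 0) = Rational(-2, 7) ≈ -0.28571)
Pow(Add(Mul(b, W), E), 2) = Pow(Add(Mul(Rational(-2, 7), Rational(-87, 2)), -113), 2) = Pow(Add(Rational(87, 7), -113), 2) = Pow(Rational(-704, 7), 2) = Rational(495616, 49)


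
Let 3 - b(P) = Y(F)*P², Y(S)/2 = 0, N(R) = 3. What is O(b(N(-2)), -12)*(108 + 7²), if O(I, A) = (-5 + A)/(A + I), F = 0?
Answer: 2669/9 ≈ 296.56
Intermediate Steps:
Y(S) = 0 (Y(S) = 2*0 = 0)
b(P) = 3 (b(P) = 3 - 0*P² = 3 - 1*0 = 3 + 0 = 3)
O(I, A) = (-5 + A)/(A + I)
O(b(N(-2)), -12)*(108 + 7²) = ((-5 - 12)/(-12 + 3))*(108 + 7²) = (-17/(-9))*(108 + 49) = -⅑*(-17)*157 = (17/9)*157 = 2669/9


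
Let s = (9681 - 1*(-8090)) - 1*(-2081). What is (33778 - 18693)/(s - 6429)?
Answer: 15085/13423 ≈ 1.1238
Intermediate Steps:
s = 19852 (s = (9681 + 8090) + 2081 = 17771 + 2081 = 19852)
(33778 - 18693)/(s - 6429) = (33778 - 18693)/(19852 - 6429) = 15085/13423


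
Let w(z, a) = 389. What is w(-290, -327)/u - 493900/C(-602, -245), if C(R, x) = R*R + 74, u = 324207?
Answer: -26664138893/19586317491 ≈ -1.3614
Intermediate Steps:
C(R, x) = 74 + R² (C(R, x) = R² + 74 = 74 + R²)
w(-290, -327)/u - 493900/C(-602, -245) = 389/324207 - 493900/(74 + (-602)²) = 389*(1/324207) - 493900/(74 + 362404) = 389/324207 - 493900/362478 = 389/324207 - 493900*1/362478 = 389/324207 - 246950/181239 = -26664138893/19586317491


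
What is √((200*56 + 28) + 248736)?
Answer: 2*√64991 ≈ 509.87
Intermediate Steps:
√((200*56 + 28) + 248736) = √((11200 + 28) + 248736) = √(11228 + 248736) = √259964 = 2*√64991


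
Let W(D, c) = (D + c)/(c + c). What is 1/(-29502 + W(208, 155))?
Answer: -310/9145257 ≈ -3.3897e-5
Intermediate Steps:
W(D, c) = (D + c)/(2*c) (W(D, c) = (D + c)/((2*c)) = (D + c)*(1/(2*c)) = (D + c)/(2*c))
1/(-29502 + W(208, 155)) = 1/(-29502 + (1/2)*(208 + 155)/155) = 1/(-29502 + (1/2)*(1/155)*363) = 1/(-29502 + 363/310) = 1/(-9145257/310) = -310/9145257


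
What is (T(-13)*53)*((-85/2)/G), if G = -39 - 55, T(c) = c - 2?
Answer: -67575/188 ≈ -359.44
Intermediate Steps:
T(c) = -2 + c
G = -94
(T(-13)*53)*((-85/2)/G) = ((-2 - 13)*53)*(-85/2/(-94)) = (-15*53)*(-85*1/2*(-1/94)) = -(-67575)*(-1)/(2*94) = -795*85/188 = -67575/188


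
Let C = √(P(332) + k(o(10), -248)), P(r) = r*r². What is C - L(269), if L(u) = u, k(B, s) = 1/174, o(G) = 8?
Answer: -269 + √1107931085742/174 ≈ 5780.3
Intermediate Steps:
k(B, s) = 1/174
P(r) = r³
C = √1107931085742/174 (C = √(332³ + 1/174) = √(36594368 + 1/174) = √(6367420033/174) = √1107931085742/174 ≈ 6049.3)
C - L(269) = √1107931085742/174 - 1*269 = √1107931085742/174 - 269 = -269 + √1107931085742/174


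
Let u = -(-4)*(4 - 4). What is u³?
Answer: 0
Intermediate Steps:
u = 0 (u = -(-4)*0 = -4*0 = 0)
u³ = 0³ = 0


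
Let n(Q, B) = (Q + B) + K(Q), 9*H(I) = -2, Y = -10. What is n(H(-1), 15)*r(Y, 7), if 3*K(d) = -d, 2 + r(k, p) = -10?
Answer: -1604/9 ≈ -178.22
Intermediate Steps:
r(k, p) = -12 (r(k, p) = -2 - 10 = -12)
K(d) = -d/3 (K(d) = (-d)/3 = -d/3)
H(I) = -2/9 (H(I) = (1/9)*(-2) = -2/9)
n(Q, B) = B + 2*Q/3 (n(Q, B) = (Q + B) - Q/3 = (B + Q) - Q/3 = B + 2*Q/3)
n(H(-1), 15)*r(Y, 7) = (15 + (2/3)*(-2/9))*(-12) = (15 - 4/27)*(-12) = (401/27)*(-12) = -1604/9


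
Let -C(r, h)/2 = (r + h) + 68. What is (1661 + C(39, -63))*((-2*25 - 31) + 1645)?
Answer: 2460172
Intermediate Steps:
C(r, h) = -136 - 2*h - 2*r (C(r, h) = -2*((r + h) + 68) = -2*((h + r) + 68) = -2*(68 + h + r) = -136 - 2*h - 2*r)
(1661 + C(39, -63))*((-2*25 - 31) + 1645) = (1661 + (-136 - 2*(-63) - 2*39))*((-2*25 - 31) + 1645) = (1661 + (-136 + 126 - 78))*((-50 - 31) + 1645) = (1661 - 88)*(-81 + 1645) = 1573*1564 = 2460172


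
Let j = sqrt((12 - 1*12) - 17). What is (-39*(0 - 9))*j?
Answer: 351*I*sqrt(17) ≈ 1447.2*I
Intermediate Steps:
j = I*sqrt(17) (j = sqrt((12 - 12) - 17) = sqrt(0 - 17) = sqrt(-17) = I*sqrt(17) ≈ 4.1231*I)
(-39*(0 - 9))*j = (-39*(0 - 9))*(I*sqrt(17)) = (-39*(-9))*(I*sqrt(17)) = 351*(I*sqrt(17)) = 351*I*sqrt(17)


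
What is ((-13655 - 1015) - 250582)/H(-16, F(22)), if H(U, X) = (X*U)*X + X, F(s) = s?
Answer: 10202/297 ≈ 34.350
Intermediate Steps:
H(U, X) = X + U*X² (H(U, X) = (U*X)*X + X = U*X² + X = X + U*X²)
((-13655 - 1015) - 250582)/H(-16, F(22)) = ((-13655 - 1015) - 250582)/((22*(1 - 16*22))) = (-14670 - 250582)/((22*(1 - 352))) = -265252/(22*(-351)) = -265252/(-7722) = -265252*(-1/7722) = 10202/297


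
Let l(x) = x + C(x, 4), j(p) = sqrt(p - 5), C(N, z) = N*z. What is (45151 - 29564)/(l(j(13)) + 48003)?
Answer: 748222761/2304287809 - 155870*sqrt(2)/2304287809 ≈ 0.32461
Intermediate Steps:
j(p) = sqrt(-5 + p)
l(x) = 5*x (l(x) = x + x*4 = x + 4*x = 5*x)
(45151 - 29564)/(l(j(13)) + 48003) = (45151 - 29564)/(5*sqrt(-5 + 13) + 48003) = 15587/(5*sqrt(8) + 48003) = 15587/(5*(2*sqrt(2)) + 48003) = 15587/(10*sqrt(2) + 48003) = 15587/(48003 + 10*sqrt(2))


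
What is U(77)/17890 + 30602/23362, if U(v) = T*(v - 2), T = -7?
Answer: 53520473/41794618 ≈ 1.2806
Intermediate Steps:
U(v) = 14 - 7*v (U(v) = -7*(v - 2) = -7*(-2 + v) = 14 - 7*v)
U(77)/17890 + 30602/23362 = (14 - 7*77)/17890 + 30602/23362 = (14 - 539)*(1/17890) + 30602*(1/23362) = -525*1/17890 + 15301/11681 = -105/3578 + 15301/11681 = 53520473/41794618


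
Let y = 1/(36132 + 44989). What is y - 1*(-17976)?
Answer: 1458231097/81121 ≈ 17976.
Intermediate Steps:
y = 1/81121 ≈ 1.2327e-5
y - 1*(-17976) = 1/81121 - 1*(-17976) = 1/81121 + 17976 = 1458231097/81121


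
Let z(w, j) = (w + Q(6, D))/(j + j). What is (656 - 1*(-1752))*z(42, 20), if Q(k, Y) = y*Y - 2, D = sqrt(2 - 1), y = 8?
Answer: 14448/5 ≈ 2889.6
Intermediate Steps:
D = 1 (D = sqrt(1) = 1)
Q(k, Y) = -2 + 8*Y (Q(k, Y) = 8*Y - 2 = -2 + 8*Y)
z(w, j) = (6 + w)/(2*j) (z(w, j) = (w + (-2 + 8*1))/(j + j) = (w + (-2 + 8))/((2*j)) = (w + 6)*(1/(2*j)) = (6 + w)*(1/(2*j)) = (6 + w)/(2*j))
(656 - 1*(-1752))*z(42, 20) = (656 - 1*(-1752))*((1/2)*(6 + 42)/20) = (656 + 1752)*((1/2)*(1/20)*48) = 2408*(6/5) = 14448/5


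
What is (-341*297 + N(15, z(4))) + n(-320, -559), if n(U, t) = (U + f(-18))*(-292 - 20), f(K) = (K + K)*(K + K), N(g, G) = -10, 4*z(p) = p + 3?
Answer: -405799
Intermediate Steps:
z(p) = ¾ + p/4 (z(p) = (p + 3)/4 = (3 + p)/4 = ¾ + p/4)
f(K) = 4*K² (f(K) = (2*K)*(2*K) = 4*K²)
n(U, t) = -404352 - 312*U (n(U, t) = (U + 4*(-18)²)*(-292 - 20) = (U + 4*324)*(-312) = (U + 1296)*(-312) = (1296 + U)*(-312) = -404352 - 312*U)
(-341*297 + N(15, z(4))) + n(-320, -559) = (-341*297 - 10) + (-404352 - 312*(-320)) = (-101277 - 10) + (-404352 + 99840) = -101287 - 304512 = -405799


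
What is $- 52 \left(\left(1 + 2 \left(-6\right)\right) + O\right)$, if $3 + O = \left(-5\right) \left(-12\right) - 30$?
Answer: $-832$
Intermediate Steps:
$O = 27$ ($O = -3 - -30 = -3 + \left(60 - 30\right) = -3 + 30 = 27$)
$- 52 \left(\left(1 + 2 \left(-6\right)\right) + O\right) = - 52 \left(\left(1 + 2 \left(-6\right)\right) + 27\right) = - 52 \left(\left(1 - 12\right) + 27\right) = - 52 \left(-11 + 27\right) = \left(-52\right) 16 = -832$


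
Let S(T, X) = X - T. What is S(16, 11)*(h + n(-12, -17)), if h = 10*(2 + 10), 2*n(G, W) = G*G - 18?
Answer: -915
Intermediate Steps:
n(G, W) = -9 + G²/2 (n(G, W) = (G*G - 18)/2 = (G² - 18)/2 = (-18 + G²)/2 = -9 + G²/2)
h = 120 (h = 10*12 = 120)
S(16, 11)*(h + n(-12, -17)) = (11 - 1*16)*(120 + (-9 + (½)*(-12)²)) = (11 - 16)*(120 + (-9 + (½)*144)) = -5*(120 + (-9 + 72)) = -5*(120 + 63) = -5*183 = -915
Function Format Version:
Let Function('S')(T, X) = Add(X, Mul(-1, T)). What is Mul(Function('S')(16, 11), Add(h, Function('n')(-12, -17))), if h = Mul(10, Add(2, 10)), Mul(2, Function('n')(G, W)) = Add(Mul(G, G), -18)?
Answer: -915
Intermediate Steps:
Function('n')(G, W) = Add(-9, Mul(Rational(1, 2), Pow(G, 2))) (Function('n')(G, W) = Mul(Rational(1, 2), Add(Mul(G, G), -18)) = Mul(Rational(1, 2), Add(Pow(G, 2), -18)) = Mul(Rational(1, 2), Add(-18, Pow(G, 2))) = Add(-9, Mul(Rational(1, 2), Pow(G, 2))))
h = 120 (h = Mul(10, 12) = 120)
Mul(Function('S')(16, 11), Add(h, Function('n')(-12, -17))) = Mul(Add(11, Mul(-1, 16)), Add(120, Add(-9, Mul(Rational(1, 2), Pow(-12, 2))))) = Mul(Add(11, -16), Add(120, Add(-9, Mul(Rational(1, 2), 144)))) = Mul(-5, Add(120, Add(-9, 72))) = Mul(-5, Add(120, 63)) = Mul(-5, 183) = -915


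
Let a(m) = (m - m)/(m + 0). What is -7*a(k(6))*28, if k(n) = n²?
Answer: 0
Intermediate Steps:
a(m) = 0 (a(m) = 0/m = 0)
-7*a(k(6))*28 = -7*0*28 = 0*28 = 0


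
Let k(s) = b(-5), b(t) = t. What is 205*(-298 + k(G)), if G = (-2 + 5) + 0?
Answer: -62115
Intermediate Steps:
G = 3 (G = 3 + 0 = 3)
k(s) = -5
205*(-298 + k(G)) = 205*(-298 - 5) = 205*(-303) = -62115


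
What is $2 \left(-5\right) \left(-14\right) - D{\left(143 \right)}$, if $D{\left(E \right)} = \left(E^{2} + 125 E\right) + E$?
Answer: $-38327$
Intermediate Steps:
$D{\left(E \right)} = E^{2} + 126 E$
$2 \left(-5\right) \left(-14\right) - D{\left(143 \right)} = 2 \left(-5\right) \left(-14\right) - 143 \left(126 + 143\right) = \left(-10\right) \left(-14\right) - 143 \cdot 269 = 140 - 38467 = -38327$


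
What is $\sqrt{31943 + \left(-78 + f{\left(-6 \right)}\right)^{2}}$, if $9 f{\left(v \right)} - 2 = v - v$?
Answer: $\frac{\sqrt{3077383}}{9} \approx 194.92$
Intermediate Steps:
$f{\left(v \right)} = \frac{2}{9}$ ($f{\left(v \right)} = \frac{2}{9} + \frac{v - v}{9} = \frac{2}{9} + \frac{1}{9} \cdot 0 = \frac{2}{9} + 0 = \frac{2}{9}$)
$\sqrt{31943 + \left(-78 + f{\left(-6 \right)}\right)^{2}} = \sqrt{31943 + \left(-78 + \frac{2}{9}\right)^{2}} = \sqrt{31943 + \left(- \frac{700}{9}\right)^{2}} = \sqrt{31943 + \frac{490000}{81}} = \sqrt{\frac{3077383}{81}} = \frac{\sqrt{3077383}}{9}$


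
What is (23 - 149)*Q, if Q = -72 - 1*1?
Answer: 9198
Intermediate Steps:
Q = -73 (Q = -72 - 1 = -73)
(23 - 149)*Q = (23 - 149)*(-73) = -126*(-73) = 9198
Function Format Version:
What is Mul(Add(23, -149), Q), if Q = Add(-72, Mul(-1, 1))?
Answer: 9198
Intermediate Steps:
Q = -73 (Q = Add(-72, -1) = -73)
Mul(Add(23, -149), Q) = Mul(Add(23, -149), -73) = Mul(-126, -73) = 9198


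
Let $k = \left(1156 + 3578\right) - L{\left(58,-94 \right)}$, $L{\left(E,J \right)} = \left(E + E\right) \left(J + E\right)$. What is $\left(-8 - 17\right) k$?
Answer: $-222750$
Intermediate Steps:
$L{\left(E,J \right)} = 2 E \left(E + J\right)$
$k = 8910$ ($k = \left(1156 + 3578\right) - 2 \cdot 58 \left(58 - 94\right) = 4734 - 2 \cdot 58 \left(-36\right) = 4734 - -4176 = 4734 + 4176 = 8910$)
$\left(-8 - 17\right) k = \left(-8 - 17\right) 8910 = \left(-25\right) 8910 = -222750$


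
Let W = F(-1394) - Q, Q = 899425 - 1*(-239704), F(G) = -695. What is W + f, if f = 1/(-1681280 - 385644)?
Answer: -2355929581377/2066924 ≈ -1.1398e+6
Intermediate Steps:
Q = 1139129 (Q = 899425 + 239704 = 1139129)
f = -1/2066924 (f = 1/(-2066924) = -1/2066924 ≈ -4.8381e-7)
W = -1139824 (W = -695 - 1*1139129 = -695 - 1139129 = -1139824)
W + f = -1139824 - 1/2066924 = -2355929581377/2066924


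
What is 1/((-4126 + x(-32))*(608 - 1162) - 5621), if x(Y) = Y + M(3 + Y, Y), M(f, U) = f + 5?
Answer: 1/2311207 ≈ 4.3267e-7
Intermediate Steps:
M(f, U) = 5 + f
x(Y) = 8 + 2*Y (x(Y) = Y + (5 + (3 + Y)) = Y + (8 + Y) = 8 + 2*Y)
1/((-4126 + x(-32))*(608 - 1162) - 5621) = 1/((-4126 + (8 + 2*(-32)))*(608 - 1162) - 5621) = 1/((-4126 + (8 - 64))*(-554) - 5621) = 1/((-4126 - 56)*(-554) - 5621) = 1/(-4182*(-554) - 5621) = 1/(2316828 - 5621) = 1/2311207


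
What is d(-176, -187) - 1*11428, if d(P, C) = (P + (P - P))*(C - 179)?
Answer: 52988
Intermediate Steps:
d(P, C) = P*(-179 + C) (d(P, C) = (P + 0)*(-179 + C) = P*(-179 + C))
d(-176, -187) - 1*11428 = -176*(-179 - 187) - 1*11428 = -176*(-366) - 11428 = 64416 - 11428 = 52988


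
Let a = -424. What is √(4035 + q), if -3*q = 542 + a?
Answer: √35961/3 ≈ 63.211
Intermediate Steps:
q = -118/3 (q = -(542 - 424)/3 = -⅓*118 = -118/3 ≈ -39.333)
√(4035 + q) = √(4035 - 118/3) = √(11987/3) = √35961/3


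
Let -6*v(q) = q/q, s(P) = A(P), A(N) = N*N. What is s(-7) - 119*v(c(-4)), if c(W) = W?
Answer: 413/6 ≈ 68.833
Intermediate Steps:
A(N) = N²
s(P) = P²
v(q) = -⅙ (v(q) = -q/(6*q) = -⅙*1 = -⅙)
s(-7) - 119*v(c(-4)) = (-7)² - 119*(-⅙) = 49 + 119/6 = 413/6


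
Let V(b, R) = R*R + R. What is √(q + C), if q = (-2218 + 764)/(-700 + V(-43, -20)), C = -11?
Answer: I*√10330/40 ≈ 2.5409*I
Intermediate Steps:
C = -11 (C = -11*1 = -11)
V(b, R) = R + R² (V(b, R) = R² + R = R + R²)
q = 727/160 (q = (-2218 + 764)/(-700 - 20*(1 - 20)) = -1454/(-700 - 20*(-19)) = -1454/(-700 + 380) = -1454/(-320) = -1454*(-1/320) = 727/160 ≈ 4.5437)
√(q + C) = √(727/160 - 11) = √(-1033/160) = I*√10330/40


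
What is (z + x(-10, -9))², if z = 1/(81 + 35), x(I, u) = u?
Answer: 1087849/13456 ≈ 80.845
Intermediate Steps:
z = 1/116 ≈ 0.0086207
(z + x(-10, -9))² = (1/116 - 9)² = (-1043/116)² = 1087849/13456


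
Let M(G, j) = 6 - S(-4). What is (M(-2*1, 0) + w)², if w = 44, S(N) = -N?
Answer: 2116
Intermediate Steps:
M(G, j) = 2 (M(G, j) = 6 - (-1)*(-4) = 6 - 1*4 = 6 - 4 = 2)
(M(-2*1, 0) + w)² = (2 + 44)² = 46² = 2116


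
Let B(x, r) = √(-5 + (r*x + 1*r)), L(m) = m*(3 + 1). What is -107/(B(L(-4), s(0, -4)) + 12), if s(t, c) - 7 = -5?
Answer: -1284/179 + 107*I*√35/179 ≈ -7.1732 + 3.5364*I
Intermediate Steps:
L(m) = 4*m (L(m) = m*4 = 4*m)
s(t, c) = 2 (s(t, c) = 7 - 5 = 2)
B(x, r) = √(-5 + r + r*x) (B(x, r) = √(-5 + (r*x + r)) = √(-5 + (r + r*x)) = √(-5 + r + r*x))
-107/(B(L(-4), s(0, -4)) + 12) = -107/(√(-5 + 2 + 2*(4*(-4))) + 12) = -107/(√(-5 + 2 + 2*(-16)) + 12) = -107/(√(-5 + 2 - 32) + 12) = -107/(√(-35) + 12) = -107/(I*√35 + 12) = -107/(12 + I*√35)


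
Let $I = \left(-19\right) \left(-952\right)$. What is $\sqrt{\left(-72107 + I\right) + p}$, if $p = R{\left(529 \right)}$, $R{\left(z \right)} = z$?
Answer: $i \sqrt{53490} \approx 231.28 i$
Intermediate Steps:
$I = 18088$
$p = 529$
$\sqrt{\left(-72107 + I\right) + p} = \sqrt{\left(-72107 + 18088\right) + 529} = \sqrt{-54019 + 529} = \sqrt{-53490} = i \sqrt{53490}$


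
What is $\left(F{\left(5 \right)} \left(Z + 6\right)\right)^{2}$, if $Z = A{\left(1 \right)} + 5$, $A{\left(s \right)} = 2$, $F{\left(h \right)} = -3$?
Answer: $1521$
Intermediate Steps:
$Z = 7$ ($Z = 2 + 5 = 7$)
$\left(F{\left(5 \right)} \left(Z + 6\right)\right)^{2} = \left(- 3 \left(7 + 6\right)\right)^{2} = \left(\left(-3\right) 13\right)^{2} = \left(-39\right)^{2} = 1521$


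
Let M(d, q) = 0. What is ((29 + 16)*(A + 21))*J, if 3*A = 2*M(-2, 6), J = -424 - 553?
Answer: -923265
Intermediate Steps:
J = -977
A = 0 (A = (2*0)/3 = (1/3)*0 = 0)
((29 + 16)*(A + 21))*J = ((29 + 16)*(0 + 21))*(-977) = (45*21)*(-977) = 945*(-977) = -923265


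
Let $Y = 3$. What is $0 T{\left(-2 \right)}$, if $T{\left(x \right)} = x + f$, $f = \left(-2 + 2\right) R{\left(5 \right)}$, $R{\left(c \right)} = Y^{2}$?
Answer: $0$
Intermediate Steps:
$R{\left(c \right)} = 9$ ($R{\left(c \right)} = 3^{2} = 9$)
$f = 0$ ($f = \left(-2 + 2\right) 9 = 0 \cdot 9 = 0$)
$T{\left(x \right)} = x$ ($T{\left(x \right)} = x + 0 = x$)
$0 T{\left(-2 \right)} = 0 \left(-2\right) = 0$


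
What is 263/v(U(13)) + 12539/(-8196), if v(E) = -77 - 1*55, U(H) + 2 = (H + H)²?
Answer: -158779/45078 ≈ -3.5223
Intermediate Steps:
U(H) = -2 + 4*H² (U(H) = -2 + (H + H)² = -2 + (2*H)² = -2 + 4*H²)
v(E) = -132 (v(E) = -77 - 55 = -132)
263/v(U(13)) + 12539/(-8196) = 263/(-132) + 12539/(-8196) = 263*(-1/132) + 12539*(-1/8196) = -263/132 - 12539/8196 = -158779/45078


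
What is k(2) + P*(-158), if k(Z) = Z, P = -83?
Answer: 13116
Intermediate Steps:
k(2) + P*(-158) = 2 - 83*(-158) = 2 + 13114 = 13116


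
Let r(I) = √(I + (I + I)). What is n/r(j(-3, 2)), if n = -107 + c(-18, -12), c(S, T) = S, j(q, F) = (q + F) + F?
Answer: -125*√3/3 ≈ -72.169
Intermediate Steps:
j(q, F) = q + 2*F (j(q, F) = (F + q) + F = q + 2*F)
r(I) = √3*√I (r(I) = √(I + 2*I) = √(3*I) = √3*√I)
n = -125 (n = -107 - 18 = -125)
n/r(j(-3, 2)) = -125*√3/(3*√(-3 + 2*2)) = -125*√3/(3*√(-3 + 4)) = -125*√3/3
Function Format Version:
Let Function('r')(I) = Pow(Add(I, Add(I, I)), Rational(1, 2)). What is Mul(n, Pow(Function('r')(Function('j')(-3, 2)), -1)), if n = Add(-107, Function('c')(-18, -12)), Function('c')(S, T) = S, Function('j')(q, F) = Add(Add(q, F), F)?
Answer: Mul(Rational(-125, 3), Pow(3, Rational(1, 2))) ≈ -72.169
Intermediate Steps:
Function('j')(q, F) = Add(q, Mul(2, F)) (Function('j')(q, F) = Add(Add(F, q), F) = Add(q, Mul(2, F)))
Function('r')(I) = Mul(Pow(3, Rational(1, 2)), Pow(I, Rational(1, 2))) (Function('r')(I) = Pow(Add(I, Mul(2, I)), Rational(1, 2)) = Pow(Mul(3, I), Rational(1, 2)) = Mul(Pow(3, Rational(1, 2)), Pow(I, Rational(1, 2))))
n = -125 (n = Add(-107, -18) = -125)
Mul(n, Pow(Function('r')(Function('j')(-3, 2)), -1)) = Mul(-125, Pow(Mul(Pow(3, Rational(1, 2)), Pow(Add(-3, Mul(2, 2)), Rational(1, 2))), -1)) = Mul(-125, Pow(Mul(Pow(3, Rational(1, 2)), Pow(Add(-3, 4), Rational(1, 2))), -1)) = Mul(-125, Pow(Mul(Pow(3, Rational(1, 2)), Pow(1, Rational(1, 2))), -1)) = Mul(-125, Pow(Mul(Pow(3, Rational(1, 2)), 1), -1)) = Mul(-125, Pow(Pow(3, Rational(1, 2)), -1)) = Mul(-125, Mul(Rational(1, 3), Pow(3, Rational(1, 2)))) = Mul(Rational(-125, 3), Pow(3, Rational(1, 2)))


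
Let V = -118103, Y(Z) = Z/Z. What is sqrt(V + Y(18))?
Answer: I*sqrt(118102) ≈ 343.66*I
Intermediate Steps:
Y(Z) = 1
sqrt(V + Y(18)) = sqrt(-118103 + 1) = sqrt(-118102) = I*sqrt(118102)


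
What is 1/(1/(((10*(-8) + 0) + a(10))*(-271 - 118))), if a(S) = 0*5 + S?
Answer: 27230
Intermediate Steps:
a(S) = S (a(S) = 0 + S = S)
1/(1/(((10*(-8) + 0) + a(10))*(-271 - 118))) = 1/(1/(((10*(-8) + 0) + 10)*(-271 - 118))) = 1/(1/(((-80 + 0) + 10)*(-389))) = 1/(1/((-80 + 10)*(-389))) = 1/(1/(-70*(-389))) = 1/(1/27230) = 27230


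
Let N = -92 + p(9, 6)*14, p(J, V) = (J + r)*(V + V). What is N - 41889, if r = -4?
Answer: -41141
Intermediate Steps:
p(J, V) = 2*V*(-4 + J) (p(J, V) = (J - 4)*(V + V) = (-4 + J)*(2*V) = 2*V*(-4 + J))
N = 748 (N = -92 + (2*6*(-4 + 9))*14 = -92 + (2*6*5)*14 = -92 + 60*14 = -92 + 840 = 748)
N - 41889 = 748 - 41889 = -41141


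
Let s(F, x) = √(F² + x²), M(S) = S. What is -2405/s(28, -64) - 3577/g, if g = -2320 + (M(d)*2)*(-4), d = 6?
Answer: 3577/2368 - 481*√305/244 ≈ -32.917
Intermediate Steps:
g = -2368 (g = -2320 + (6*2)*(-4) = -2320 + 12*(-4) = -2320 - 48 = -2368)
-2405/s(28, -64) - 3577/g = -2405/√(28² + (-64)²) - 3577/(-2368) = -2405/√(784 + 4096) - 3577*(-1/2368) = -2405*√305/1220 + 3577/2368 = -481*√305/244 + 3577/2368 = 3577/2368 - 481*√305/244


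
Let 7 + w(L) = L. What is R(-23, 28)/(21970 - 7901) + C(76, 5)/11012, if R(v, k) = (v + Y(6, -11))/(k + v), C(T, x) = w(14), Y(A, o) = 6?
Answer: 305211/774639140 ≈ 0.00039400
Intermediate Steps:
w(L) = -7 + L
C(T, x) = 7 (C(T, x) = -7 + 14 = 7)
R(v, k) = (6 + v)/(k + v) (R(v, k) = (v + 6)/(k + v) = (6 + v)/(k + v))
R(-23, 28)/(21970 - 7901) + C(76, 5)/11012 = ((6 - 23)/(28 - 23))/(21970 - 7901) + 7/11012 = (-17/5)/14069 + 7*(1/11012) = ((⅕)*(-17))*(1/14069) + 7/11012 = -17/5*1/14069 + 7/11012 = -17/70345 + 7/11012 = 305211/774639140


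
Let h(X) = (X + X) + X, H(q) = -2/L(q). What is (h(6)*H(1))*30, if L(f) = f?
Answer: -1080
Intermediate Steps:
H(q) = -2/q
h(X) = 3*X (h(X) = 2*X + X = 3*X)
(h(6)*H(1))*30 = ((3*6)*(-2/1))*30 = (18*(-2*1))*30 = (18*(-2))*30 = -36*30 = -1080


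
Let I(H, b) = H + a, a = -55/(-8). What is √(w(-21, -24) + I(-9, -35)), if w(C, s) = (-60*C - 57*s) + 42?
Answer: √42686/4 ≈ 51.651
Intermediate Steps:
w(C, s) = 42 - 60*C - 57*s
a = 55/8 (a = -55*(-⅛) = 55/8 ≈ 6.8750)
I(H, b) = 55/8 + H (I(H, b) = H + 55/8 = 55/8 + H)
√(w(-21, -24) + I(-9, -35)) = √((42 - 60*(-21) - 57*(-24)) + (55/8 - 9)) = √((42 + 1260 + 1368) - 17/8) = √(2670 - 17/8) = √(21343/8) = √42686/4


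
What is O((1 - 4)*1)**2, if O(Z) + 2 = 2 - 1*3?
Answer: 9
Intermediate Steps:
O(Z) = -3 (O(Z) = -2 + (2 - 1*3) = -2 + (2 - 3) = -2 - 1 = -3)
O((1 - 4)*1)**2 = (-3)**2 = 9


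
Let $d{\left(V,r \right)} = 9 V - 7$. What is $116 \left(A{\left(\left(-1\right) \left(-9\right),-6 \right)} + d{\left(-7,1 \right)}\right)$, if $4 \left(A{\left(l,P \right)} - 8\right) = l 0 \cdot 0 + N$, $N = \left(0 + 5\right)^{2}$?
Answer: $-6467$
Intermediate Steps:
$N = 25$ ($N = 5^{2} = 25$)
$A{\left(l,P \right)} = \frac{57}{4}$ ($A{\left(l,P \right)} = 8 + \frac{l 0 \cdot 0 + 25}{4} = 8 + \frac{0 \cdot 0 + 25}{4} = 8 + \frac{0 + 25}{4} = 8 + \frac{1}{4} \cdot 25 = 8 + \frac{25}{4} = \frac{57}{4}$)
$d{\left(V,r \right)} = -7 + 9 V$
$116 \left(A{\left(\left(-1\right) \left(-9\right),-6 \right)} + d{\left(-7,1 \right)}\right) = 116 \left(\frac{57}{4} + \left(-7 + 9 \left(-7\right)\right)\right) = 116 \left(\frac{57}{4} - 70\right) = 116 \left(- \frac{223}{4}\right) = -6467$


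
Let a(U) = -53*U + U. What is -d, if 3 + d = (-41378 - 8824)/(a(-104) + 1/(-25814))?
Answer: 571573587/46534037 ≈ 12.283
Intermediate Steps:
a(U) = -52*U
d = -571573587/46534037 (d = -3 + (-41378 - 8824)/(-52*(-104) + 1/(-25814)) = -3 - 50202/(5408 - 1/25814) = -3 - 50202/139602111/25814 = -3 - 50202*25814/139602111 = -3 - 431971476/46534037 = -571573587/46534037 ≈ -12.283)
-d = -1*(-571573587/46534037) = 571573587/46534037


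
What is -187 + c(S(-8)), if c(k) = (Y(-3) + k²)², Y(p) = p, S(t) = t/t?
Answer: -183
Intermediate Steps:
S(t) = 1
c(k) = (-3 + k²)²
-187 + c(S(-8)) = -187 + (-3 + 1²)² = -187 + (-3 + 1)² = -187 + (-2)² = -187 + 4 = -183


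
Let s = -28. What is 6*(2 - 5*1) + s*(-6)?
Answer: 150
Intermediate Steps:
6*(2 - 5*1) + s*(-6) = 6*(2 - 5*1) - 28*(-6) = 6*(2 - 5) + 168 = 6*(-3) + 168 = -18 + 168 = 150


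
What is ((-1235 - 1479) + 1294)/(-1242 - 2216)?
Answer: 710/1729 ≈ 0.41064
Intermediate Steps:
((-1235 - 1479) + 1294)/(-1242 - 2216) = (-2714 + 1294)/(-3458) = -1420*(-1/3458) = 710/1729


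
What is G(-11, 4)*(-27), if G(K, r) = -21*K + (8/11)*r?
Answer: -69471/11 ≈ -6315.5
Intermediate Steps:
G(K, r) = -21*K + 8*r/11 (G(K, r) = -21*K + (8*(1/11))*r = -21*K + 8*r/11)
G(-11, 4)*(-27) = (-21*(-11) + (8/11)*4)*(-27) = (231 + 32/11)*(-27) = (2573/11)*(-27) = -69471/11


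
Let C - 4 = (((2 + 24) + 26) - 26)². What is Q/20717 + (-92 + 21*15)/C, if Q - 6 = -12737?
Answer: -4037189/14087560 ≈ -0.28658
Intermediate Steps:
Q = -12731 (Q = 6 - 12737 = -12731)
C = 680 (C = 4 + (((2 + 24) + 26) - 26)² = 4 + ((26 + 26) - 26)² = 4 + (52 - 26)² = 4 + 26² = 4 + 676 = 680)
Q/20717 + (-92 + 21*15)/C = -12731/20717 + (-92 + 21*15)/680 = -12731*1/20717 + (-92 + 315)*(1/680) = -12731/20717 + 223*(1/680) = -12731/20717 + 223/680 = -4037189/14087560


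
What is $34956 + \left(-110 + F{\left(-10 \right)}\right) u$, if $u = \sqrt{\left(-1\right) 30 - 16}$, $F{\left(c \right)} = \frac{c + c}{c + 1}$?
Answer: $34956 - \frac{970 i \sqrt{46}}{9} \approx 34956.0 - 730.98 i$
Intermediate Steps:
$F{\left(c \right)} = \frac{2 c}{1 + c}$
$u = i \sqrt{46}$ ($u = \sqrt{-30 - 16} = \sqrt{-46} = i \sqrt{46} \approx 6.7823 i$)
$34956 + \left(-110 + F{\left(-10 \right)}\right) u = 34956 + \left(-110 + 2 \left(-10\right) \frac{1}{1 - 10}\right) i \sqrt{46} = 34956 + \left(-110 + 2 \left(-10\right) \frac{1}{-9}\right) i \sqrt{46} = 34956 + \left(-110 + 2 \left(-10\right) \left(- \frac{1}{9}\right)\right) i \sqrt{46} = 34956 + \left(-110 + \frac{20}{9}\right) i \sqrt{46} = 34956 - \frac{970 i \sqrt{46}}{9}$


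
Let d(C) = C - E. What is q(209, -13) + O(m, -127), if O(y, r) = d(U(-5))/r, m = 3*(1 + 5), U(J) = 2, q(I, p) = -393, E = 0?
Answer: -49913/127 ≈ -393.02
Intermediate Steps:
d(C) = C (d(C) = C - 1*0 = C + 0 = C)
m = 18 (m = 3*6 = 18)
O(y, r) = 2/r
q(209, -13) + O(m, -127) = -393 + 2/(-127) = -393 + 2*(-1/127) = -393 - 2/127 = -49913/127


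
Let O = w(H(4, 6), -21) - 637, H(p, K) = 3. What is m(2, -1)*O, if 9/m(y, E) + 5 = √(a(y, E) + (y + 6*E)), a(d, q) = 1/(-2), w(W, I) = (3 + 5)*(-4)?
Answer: 60210/59 + 18063*I*√2/59 ≈ 1020.5 + 432.96*I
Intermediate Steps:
w(W, I) = -32 (w(W, I) = 8*(-4) = -32)
O = -669 (O = -32 - 637 = -669)
a(d, q) = -½
m(y, E) = 9/(-5 + √(-½ + y + 6*E)) (m(y, E) = 9/(-5 + √(-½ + (y + 6*E))) = 9/(-5 + √(-½ + y + 6*E)))
m(2, -1)*O = (18/(-10 + √2*√(-1 + 2*2 + 12*(-1))))*(-669) = (18/(-10 + √2*√(-1 + 4 - 12)))*(-669) = (18/(-10 + √2*√(-9)))*(-669) = (18/(-10 + √2*(3*I)))*(-669) = (18/(-10 + 3*I*√2))*(-669) = -12042/(-10 + 3*I*√2)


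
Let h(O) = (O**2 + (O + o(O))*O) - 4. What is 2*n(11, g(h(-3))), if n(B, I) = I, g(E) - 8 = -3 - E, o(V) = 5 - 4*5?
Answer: -108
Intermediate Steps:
o(V) = -15 (o(V) = 5 - 20 = -15)
h(O) = -4 + O**2 + O*(-15 + O) (h(O) = (O**2 + (O - 15)*O) - 4 = (O**2 + (-15 + O)*O) - 4 = (O**2 + O*(-15 + O)) - 4 = -4 + O**2 + O*(-15 + O))
g(E) = 5 - E (g(E) = 8 + (-3 - E) = 5 - E)
2*n(11, g(h(-3))) = 2*(5 - (-4 - 15*(-3) + 2*(-3)**2)) = 2*(5 - (-4 + 45 + 2*9)) = 2*(5 - (-4 + 45 + 18)) = 2*(5 - 1*59) = 2*(5 - 59) = 2*(-54) = -108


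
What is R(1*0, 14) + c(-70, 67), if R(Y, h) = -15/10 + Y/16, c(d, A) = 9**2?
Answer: 159/2 ≈ 79.500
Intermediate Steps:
c(d, A) = 81
R(Y, h) = -3/2 + Y/16 (R(Y, h) = -15*1/10 + Y*(1/16) = -3/2 + Y/16)
R(1*0, 14) + c(-70, 67) = (-3/2 + (1*0)/16) + 81 = (-3/2 + (1/16)*0) + 81 = (-3/2 + 0) + 81 = -3/2 + 81 = 159/2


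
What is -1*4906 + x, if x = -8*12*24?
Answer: -7210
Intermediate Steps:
x = -2304 (x = -96*24 = -2304)
-1*4906 + x = -1*4906 - 2304 = -4906 - 2304 = -7210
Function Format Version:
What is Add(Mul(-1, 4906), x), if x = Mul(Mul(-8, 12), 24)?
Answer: -7210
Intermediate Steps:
x = -2304 (x = Mul(-96, 24) = -2304)
Add(Mul(-1, 4906), x) = Add(Mul(-1, 4906), -2304) = Add(-4906, -2304) = -7210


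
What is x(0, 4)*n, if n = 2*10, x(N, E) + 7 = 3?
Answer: -80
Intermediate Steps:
x(N, E) = -4 (x(N, E) = -7 + 3 = -4)
n = 20
x(0, 4)*n = -4*20 = -80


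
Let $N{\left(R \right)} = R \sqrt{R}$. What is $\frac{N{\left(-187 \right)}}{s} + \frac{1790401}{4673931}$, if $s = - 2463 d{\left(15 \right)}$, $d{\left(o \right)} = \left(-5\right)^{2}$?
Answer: $\frac{1790401}{4673931} + \frac{187 i \sqrt{187}}{61575} \approx 0.38306 + 0.04153 i$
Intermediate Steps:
$d{\left(o \right)} = 25$
$s = -61575$ ($s = \left(-2463\right) 25 = -61575$)
$N{\left(R \right)} = R^{\frac{3}{2}}$
$\frac{N{\left(-187 \right)}}{s} + \frac{1790401}{4673931} = \frac{\left(-187\right)^{\frac{3}{2}}}{-61575} + \frac{1790401}{4673931} = - 187 i \sqrt{187} \left(- \frac{1}{61575}\right) + 1790401 \cdot \frac{1}{4673931} = \frac{187 i \sqrt{187}}{61575} + \frac{1790401}{4673931} = \frac{1790401}{4673931} + \frac{187 i \sqrt{187}}{61575}$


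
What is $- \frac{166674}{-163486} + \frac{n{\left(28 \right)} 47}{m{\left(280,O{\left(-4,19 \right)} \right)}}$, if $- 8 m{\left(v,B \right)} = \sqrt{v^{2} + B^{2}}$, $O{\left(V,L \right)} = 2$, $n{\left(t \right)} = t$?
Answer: $\frac{83337}{81743} - \frac{5264 \sqrt{19601}}{19601} \approx -36.58$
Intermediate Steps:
$m{\left(v,B \right)} = - \frac{\sqrt{B^{2} + v^{2}}}{8}$ ($m{\left(v,B \right)} = - \frac{\sqrt{v^{2} + B^{2}}}{8} = - \frac{\sqrt{B^{2} + v^{2}}}{8}$)
$- \frac{166674}{-163486} + \frac{n{\left(28 \right)} 47}{m{\left(280,O{\left(-4,19 \right)} \right)}} = - \frac{166674}{-163486} + \frac{28 \cdot 47}{\left(- \frac{1}{8}\right) \sqrt{2^{2} + 280^{2}}} = \left(-166674\right) \left(- \frac{1}{163486}\right) + \frac{1316}{\left(- \frac{1}{8}\right) \sqrt{4 + 78400}} = \frac{83337}{81743} + \frac{1316}{\left(- \frac{1}{8}\right) \sqrt{78404}} = \frac{83337}{81743} + \frac{1316}{\left(- \frac{1}{8}\right) 2 \sqrt{19601}} = \frac{83337}{81743} + \frac{1316}{\left(- \frac{1}{4}\right) \sqrt{19601}} = \frac{83337}{81743} + 1316 \left(- \frac{4 \sqrt{19601}}{19601}\right) = \frac{83337}{81743} - \frac{5264 \sqrt{19601}}{19601}$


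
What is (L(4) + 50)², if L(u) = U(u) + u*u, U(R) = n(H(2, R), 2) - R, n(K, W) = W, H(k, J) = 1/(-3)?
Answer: 4096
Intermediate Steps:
H(k, J) = -⅓
U(R) = 2 - R
L(u) = 2 + u² - u (L(u) = (2 - u) + u*u = (2 - u) + u² = 2 + u² - u)
(L(4) + 50)² = ((2 + 4² - 1*4) + 50)² = ((2 + 16 - 4) + 50)² = (14 + 50)² = 64² = 4096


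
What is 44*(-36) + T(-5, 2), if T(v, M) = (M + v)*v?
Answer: -1569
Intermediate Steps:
T(v, M) = v*(M + v)
44*(-36) + T(-5, 2) = 44*(-36) - 5*(2 - 5) = -1584 - 5*(-3) = -1584 + 15 = -1569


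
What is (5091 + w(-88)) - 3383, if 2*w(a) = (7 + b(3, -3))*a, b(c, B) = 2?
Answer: 1312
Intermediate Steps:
w(a) = 9*a/2 (w(a) = ((7 + 2)*a)/2 = (9*a)/2 = 9*a/2)
(5091 + w(-88)) - 3383 = (5091 + (9/2)*(-88)) - 3383 = (5091 - 396) - 3383 = 4695 - 3383 = 1312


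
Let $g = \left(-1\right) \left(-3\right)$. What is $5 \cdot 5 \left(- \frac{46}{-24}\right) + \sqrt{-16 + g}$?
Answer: $\frac{575}{12} + i \sqrt{13} \approx 47.917 + 3.6056 i$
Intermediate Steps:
$g = 3$
$5 \cdot 5 \left(- \frac{46}{-24}\right) + \sqrt{-16 + g} = 5 \cdot 5 \left(- \frac{46}{-24}\right) + \sqrt{-16 + 3} = 25 \left(\left(-46\right) \left(- \frac{1}{24}\right)\right) + \sqrt{-13} = 25 \cdot \frac{23}{12} + i \sqrt{13} = \frac{575}{12} + i \sqrt{13}$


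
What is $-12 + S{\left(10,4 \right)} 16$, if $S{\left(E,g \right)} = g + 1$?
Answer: $68$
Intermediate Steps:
$S{\left(E,g \right)} = 1 + g$
$-12 + S{\left(10,4 \right)} 16 = -12 + \left(1 + 4\right) 16 = -12 + 5 \cdot 16 = -12 + 80 = 68$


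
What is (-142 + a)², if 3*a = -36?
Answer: 23716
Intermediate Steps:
a = -12 (a = (⅓)*(-36) = -12)
(-142 + a)² = (-142 - 12)² = (-154)² = 23716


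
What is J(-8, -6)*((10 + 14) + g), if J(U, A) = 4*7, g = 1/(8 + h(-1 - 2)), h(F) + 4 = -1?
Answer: 2044/3 ≈ 681.33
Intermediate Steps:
h(F) = -5 (h(F) = -4 - 1 = -5)
g = ⅓ (g = 1/(8 - 5) = 1/3 = ⅓ ≈ 0.33333)
J(U, A) = 28
J(-8, -6)*((10 + 14) + g) = 28*((10 + 14) + ⅓) = 28*(24 + ⅓) = 28*(73/3) = 2044/3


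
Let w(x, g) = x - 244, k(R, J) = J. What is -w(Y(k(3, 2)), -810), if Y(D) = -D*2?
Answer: 248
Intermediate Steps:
Y(D) = -2*D
w(x, g) = -244 + x
-w(Y(k(3, 2)), -810) = -(-244 - 2*2) = -(-244 - 4) = -1*(-248) = 248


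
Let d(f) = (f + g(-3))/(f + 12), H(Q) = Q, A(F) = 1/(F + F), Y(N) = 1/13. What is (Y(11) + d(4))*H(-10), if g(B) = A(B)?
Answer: -1975/624 ≈ -3.1651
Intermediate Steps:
Y(N) = 1/13
A(F) = 1/(2*F)
g(B) = 1/(2*B)
d(f) = (-⅙ + f)/(12 + f) (d(f) = (f + (½)/(-3))/(f + 12) = (f + (½)*(-⅓))/(12 + f) = (f - ⅙)/(12 + f) = (-⅙ + f)/(12 + f))
(Y(11) + d(4))*H(-10) = (1/13 + (-⅙ + 4)/(12 + 4))*(-10) = (1/13 + (23/6)/16)*(-10) = (1/13 + (1/16)*(23/6))*(-10) = (1/13 + 23/96)*(-10) = (395/1248)*(-10) = -1975/624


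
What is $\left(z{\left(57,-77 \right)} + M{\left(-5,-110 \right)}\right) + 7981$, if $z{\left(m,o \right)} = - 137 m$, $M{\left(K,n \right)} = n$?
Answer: $62$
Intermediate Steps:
$\left(z{\left(57,-77 \right)} + M{\left(-5,-110 \right)}\right) + 7981 = \left(\left(-137\right) 57 - 110\right) + 7981 = \left(-7809 - 110\right) + 7981 = -7919 + 7981 = 62$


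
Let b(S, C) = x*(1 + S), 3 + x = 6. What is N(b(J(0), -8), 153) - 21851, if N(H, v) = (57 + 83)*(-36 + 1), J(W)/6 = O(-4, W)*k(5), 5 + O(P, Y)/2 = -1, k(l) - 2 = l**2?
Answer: -26751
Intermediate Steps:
x = 3 (x = -3 + 6 = 3)
k(l) = 2 + l**2
O(P, Y) = -12 (O(P, Y) = -10 + 2*(-1) = -10 - 2 = -12)
J(W) = -1944 (J(W) = 6*(-12*(2 + 5**2)) = 6*(-12*(2 + 25)) = 6*(-12*27) = 6*(-324) = -1944)
b(S, C) = 3 + 3*S (b(S, C) = 3*(1 + S) = 3 + 3*S)
N(H, v) = -4900 (N(H, v) = 140*(-35) = -4900)
N(b(J(0), -8), 153) - 21851 = -4900 - 21851 = -26751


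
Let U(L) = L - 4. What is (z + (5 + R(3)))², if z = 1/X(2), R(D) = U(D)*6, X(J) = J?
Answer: ¼ ≈ 0.25000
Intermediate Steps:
U(L) = -4 + L
R(D) = -24 + 6*D (R(D) = (-4 + D)*6 = -24 + 6*D)
z = ½ (z = 1/2 = ½ ≈ 0.50000)
(z + (5 + R(3)))² = (½ + (5 + (-24 + 6*3)))² = (½ + (5 + (-24 + 18)))² = (½ + (5 - 6))² = (½ - 1)² = (-½)² = ¼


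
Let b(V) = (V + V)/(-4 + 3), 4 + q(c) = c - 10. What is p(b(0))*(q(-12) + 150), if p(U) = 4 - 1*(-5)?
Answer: 1116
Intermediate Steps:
q(c) = -14 + c (q(c) = -4 + (c - 10) = -4 + (-10 + c) = -14 + c)
b(V) = -2*V (b(V) = (2*V)/(-1) = (2*V)*(-1) = -2*V)
p(U) = 9 (p(U) = 4 + 5 = 9)
p(b(0))*(q(-12) + 150) = 9*((-14 - 12) + 150) = 9*(-26 + 150) = 9*124 = 1116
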